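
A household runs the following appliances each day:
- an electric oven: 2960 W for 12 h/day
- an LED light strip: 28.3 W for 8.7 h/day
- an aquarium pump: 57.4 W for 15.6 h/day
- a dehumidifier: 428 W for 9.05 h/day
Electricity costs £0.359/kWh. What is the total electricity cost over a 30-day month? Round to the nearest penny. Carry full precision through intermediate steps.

electric oven: 2960 W × 12 h × 30 d = 1,065,600 Wh = 1,066 kWh
LED light strip: 28.3 W × 8.7 h × 30 d = 7,386 Wh = 7.386 kWh
aquarium pump: 57.4 W × 15.6 h × 30 d = 26,863 Wh = 26.86 kWh
dehumidifier: 428 W × 9.05 h × 30 d = 116,202 Wh = 116.2 kWh
Total energy = 1,066 + 7.386 + 26.86 + 116.2 = 1,216 kWh
Cost = 1,216 kWh × £0.359 = £436.56

£436.56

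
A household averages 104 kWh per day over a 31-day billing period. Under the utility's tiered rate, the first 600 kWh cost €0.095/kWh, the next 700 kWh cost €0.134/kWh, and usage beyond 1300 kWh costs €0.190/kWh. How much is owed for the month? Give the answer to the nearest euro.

€516

Usage = 104 kWh/day × 31 days = 3224 kWh
First 600 kWh × €0.095 = €57.00
Next 700 kWh × €0.134 = €93.80
Remaining 1924 kWh × €0.190 = €365.56
Total = €516.36 ≈ €516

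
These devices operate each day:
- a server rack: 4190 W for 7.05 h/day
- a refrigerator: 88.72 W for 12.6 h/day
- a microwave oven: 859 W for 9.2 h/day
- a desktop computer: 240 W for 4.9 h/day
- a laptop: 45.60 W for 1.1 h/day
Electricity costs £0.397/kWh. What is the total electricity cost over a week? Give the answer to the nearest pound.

server rack: 4190 W × 7.05 h × 7 d = 206,776 Wh = 206.8 kWh
refrigerator: 88.72 W × 12.6 h × 7 d = 7,825 Wh = 7.825 kWh
microwave oven: 859 W × 9.2 h × 7 d = 55,320 Wh = 55.32 kWh
desktop computer: 240 W × 4.9 h × 7 d = 8,232 Wh = 8.232 kWh
laptop: 45.60 W × 1.1 h × 7 d = 351 Wh = 0.3511 kWh
Total energy = 206.8 + 7.825 + 55.32 + 8.232 + 0.3511 = 278.5 kWh
Cost = 278.5 kWh × £0.397 = £110.57 ≈ £111

£111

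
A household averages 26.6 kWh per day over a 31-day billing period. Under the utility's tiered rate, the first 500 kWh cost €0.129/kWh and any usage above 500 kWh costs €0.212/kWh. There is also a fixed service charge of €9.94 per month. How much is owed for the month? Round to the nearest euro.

Usage = 26.6 kWh/day × 31 days = 824.6 kWh
First 500 kWh × €0.129 = €64.50
Remaining 324.6 kWh × €0.212 = €68.82
Energy charge = €133.32; + service €9.94 = €143.26 ≈ €143

€143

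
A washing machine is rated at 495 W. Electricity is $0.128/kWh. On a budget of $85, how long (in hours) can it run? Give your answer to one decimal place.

1341.5 h

Energy budget = $85 / $0.128 per kWh = 664.1 kWh = 664,062 Wh
Runtime = 664,062 Wh / 495 W = 1,342 h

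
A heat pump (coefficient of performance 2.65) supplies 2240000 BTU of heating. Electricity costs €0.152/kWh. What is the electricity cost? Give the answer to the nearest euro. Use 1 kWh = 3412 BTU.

Heat delivered = 2,240,000 BTU / 3412 = 656.5 kWh
Electrical input = 656.5 kWh / 2.65 = 247.7 kWh
Cost = 247.7 × €0.152/kWh = €37.66 ≈ €38

€38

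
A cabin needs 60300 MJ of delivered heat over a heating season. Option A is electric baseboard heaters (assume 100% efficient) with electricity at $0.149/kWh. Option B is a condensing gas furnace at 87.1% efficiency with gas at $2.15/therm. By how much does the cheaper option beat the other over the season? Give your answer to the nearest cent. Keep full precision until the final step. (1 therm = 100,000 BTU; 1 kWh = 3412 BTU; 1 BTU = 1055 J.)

Heat load = 60300 MJ = 60,300,000,000 J / 1055 = 57,156,398 BTU
Gas: input = 57,156,398 / 0.871 = 65,621,582 BTU = 656.2 therm → 656.2 × $2.15 = $1,410.86
Electric: 57,156,398 BTU / 3412 = 16,750 kWh → × $0.149 = $2,495.99
Difference = |$1,410.86 − $2,495.99| = $1,085.12

$1085.12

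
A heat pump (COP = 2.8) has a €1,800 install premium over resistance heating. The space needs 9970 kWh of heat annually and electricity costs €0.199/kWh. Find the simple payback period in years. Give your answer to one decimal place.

Resistance: 9970 kWh × €0.199 = €1,984.03/yr
Heat pump: 9970 / 2.8 = 3561 kWh in → × €0.199 = €708.58/yr
Annual savings = €1,275.45
Payback = €1,800 / €1,275.45 = 1.41 years

1.4 years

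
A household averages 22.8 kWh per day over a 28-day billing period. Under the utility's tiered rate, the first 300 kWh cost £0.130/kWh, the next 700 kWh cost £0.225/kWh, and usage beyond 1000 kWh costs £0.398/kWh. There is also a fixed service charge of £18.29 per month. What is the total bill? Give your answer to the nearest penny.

Usage = 22.8 kWh/day × 28 days = 638.4 kWh
First 300 kWh × £0.130 = £39.00
Next 338.4 kWh × £0.225 = £76.14
Remaining tier: 0 kWh (not reached)
Energy charge = £115.14; + service £18.29 = £133.43

£133.43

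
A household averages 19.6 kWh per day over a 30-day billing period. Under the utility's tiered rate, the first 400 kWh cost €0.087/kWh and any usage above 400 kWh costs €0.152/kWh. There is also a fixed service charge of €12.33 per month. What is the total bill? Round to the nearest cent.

€75.71

Usage = 19.6 kWh/day × 30 days = 588 kWh
First 400 kWh × €0.087 = €34.80
Remaining 188 kWh × €0.152 = €28.58
Energy charge = €63.38; + service €12.33 = €75.71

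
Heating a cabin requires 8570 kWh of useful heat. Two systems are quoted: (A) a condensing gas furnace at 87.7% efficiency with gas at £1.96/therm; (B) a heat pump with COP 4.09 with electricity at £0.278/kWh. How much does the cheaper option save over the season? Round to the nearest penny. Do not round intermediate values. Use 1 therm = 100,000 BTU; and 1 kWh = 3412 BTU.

£70.99

Heat load = 8570 kWh × 3412 = 29,240,840 BTU
Gas: input = 29,240,840 / 0.877 = 33,341,893 BTU = 333.4 therm → 333.4 × £1.96 = £653.50
Heat pump: 29,240,840 BTU / 3412 = 8,570 kWh heat; / 4.09 = 2,095 kWh in → × £0.278 = £582.51
Difference = |£653.50 − £582.51| = £70.99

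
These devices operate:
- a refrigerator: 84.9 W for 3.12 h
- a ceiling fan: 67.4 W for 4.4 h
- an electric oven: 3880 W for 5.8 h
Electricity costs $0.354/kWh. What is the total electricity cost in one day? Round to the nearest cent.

refrigerator: 84.9 W × 3.12 h = 265 Wh = 0.2649 kWh
ceiling fan: 67.4 W × 4.4 h = 297 Wh = 0.2966 kWh
electric oven: 3880 W × 5.8 h = 22,504 Wh = 22.5 kWh
Total energy = 0.2649 + 0.2966 + 22.5 = 23.07 kWh
Cost = 23.07 kWh × $0.354 = $8.17

$8.17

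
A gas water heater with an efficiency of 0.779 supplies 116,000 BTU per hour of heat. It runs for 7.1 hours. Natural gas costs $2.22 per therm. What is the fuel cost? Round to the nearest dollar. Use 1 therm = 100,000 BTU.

$23

Heat delivered = 116,000 BTU/h × 7.1 h = 823,600 BTU
Gas input = 823,600 / 0.779 = 1,057,253 BTU
= 1,057,253 / 100,000 = 10.57 therm
Cost = 10.57 × $2.22/therm = $23.47 ≈ $23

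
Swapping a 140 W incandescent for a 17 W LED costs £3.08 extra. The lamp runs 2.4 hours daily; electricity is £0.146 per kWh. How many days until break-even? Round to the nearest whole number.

71 days

Power saved = 140 − 17 = 123 W
Daily energy saved = 123 W × 2.4 h = 295.2 Wh = 0.2952 kWh
Daily savings = 0.2952 × £0.146 = £0.0431
Payback = £3.08 / £0.0431 per day = 71.46 days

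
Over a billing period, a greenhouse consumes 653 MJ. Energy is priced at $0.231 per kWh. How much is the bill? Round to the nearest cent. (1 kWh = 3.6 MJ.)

$41.90

653 MJ × (0.27778 kWh/MJ) = 181.4 kWh
Cost = 181.4 kWh × $0.231/kWh = $41.90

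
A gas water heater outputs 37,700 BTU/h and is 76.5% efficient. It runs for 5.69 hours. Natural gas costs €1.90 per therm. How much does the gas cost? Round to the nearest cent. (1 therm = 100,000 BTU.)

Heat delivered = 37,700 BTU/h × 5.69 h = 214,513 BTU
Gas input = 214,513 / 0.765 = 280,409 BTU
= 280,409 / 100,000 = 2.804 therm
Cost = 2.804 × €1.90/therm = €5.33

€5.33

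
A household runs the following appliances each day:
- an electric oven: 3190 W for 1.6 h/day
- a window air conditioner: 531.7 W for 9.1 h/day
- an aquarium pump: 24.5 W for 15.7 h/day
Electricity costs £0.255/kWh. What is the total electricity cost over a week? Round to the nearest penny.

£18.43

electric oven: 3190 W × 1.6 h × 7 d = 35,728 Wh = 35.73 kWh
window air conditioner: 531.7 W × 9.1 h × 7 d = 33,869 Wh = 33.87 kWh
aquarium pump: 24.5 W × 15.7 h × 7 d = 2,693 Wh = 2.693 kWh
Total energy = 35.73 + 33.87 + 2.693 = 72.29 kWh
Cost = 72.29 kWh × £0.255 = £18.43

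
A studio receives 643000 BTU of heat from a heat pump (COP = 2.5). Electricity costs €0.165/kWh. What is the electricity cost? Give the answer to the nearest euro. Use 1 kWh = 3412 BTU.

Heat delivered = 643,000 BTU / 3412 = 188.5 kWh
Electrical input = 188.5 kWh / 2.5 = 75.38 kWh
Cost = 75.38 × €0.165/kWh = €12.44 ≈ €12

€12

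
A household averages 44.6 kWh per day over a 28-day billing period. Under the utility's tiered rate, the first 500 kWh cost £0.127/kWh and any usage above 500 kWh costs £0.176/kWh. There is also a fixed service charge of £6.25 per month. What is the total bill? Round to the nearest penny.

Usage = 44.6 kWh/day × 28 days = 1248.8 kWh
First 500 kWh × £0.127 = £63.50
Remaining 748.8 kWh × £0.176 = £131.79
Energy charge = £195.29; + service £6.25 = £201.54

£201.54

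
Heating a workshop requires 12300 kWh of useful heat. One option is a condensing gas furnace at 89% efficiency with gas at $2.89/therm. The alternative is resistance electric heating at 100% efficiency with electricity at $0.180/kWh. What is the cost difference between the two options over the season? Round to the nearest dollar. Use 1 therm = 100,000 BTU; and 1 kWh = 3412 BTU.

$851

Heat load = 12300 kWh × 3412 = 41,967,600 BTU
Gas: input = 41,967,600 / 0.89 = 47,154,607 BTU = 471.5 therm → 471.5 × $2.89 = $1,362.77
Electric: 41,967,600 BTU / 3412 = 12,300 kWh → × $0.180 = $2,214.00
Difference = |$1,362.77 − $2,214.00| = $851.23 ≈ $851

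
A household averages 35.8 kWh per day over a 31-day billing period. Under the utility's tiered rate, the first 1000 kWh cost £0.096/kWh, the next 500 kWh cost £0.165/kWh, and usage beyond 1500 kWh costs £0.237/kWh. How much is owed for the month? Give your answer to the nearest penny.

£114.12

Usage = 35.8 kWh/day × 31 days = 1109.8 kWh
First 1000 kWh × £0.096 = £96.00
Next 109.8 kWh × £0.165 = £18.12
Remaining tier: 0 kWh (not reached)
Total = £114.12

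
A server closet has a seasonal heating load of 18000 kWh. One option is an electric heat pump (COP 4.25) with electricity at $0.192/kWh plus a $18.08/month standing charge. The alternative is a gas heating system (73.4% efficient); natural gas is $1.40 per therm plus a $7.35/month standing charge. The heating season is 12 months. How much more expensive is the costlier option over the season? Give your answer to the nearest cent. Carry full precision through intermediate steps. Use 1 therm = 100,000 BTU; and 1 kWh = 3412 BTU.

$229.49

Heat load = 18000 kWh × 3412 = 61,416,000 BTU
Gas: input = 61,416,000 / 0.734 = 83,673,025 BTU = 836.7 therm → 836.7 × $1.40 = $1,171.42; + 12 × $7.35 standing = $1,259.62
Heat pump: 61,416,000 BTU / 3412 = 18,000 kWh heat; / 4.25 = 4,235 kWh in → × $0.192 = $813.18; + 12 × $18.08 standing = $1,030.14
Difference = |$1,259.62 − $1,030.14| = $229.49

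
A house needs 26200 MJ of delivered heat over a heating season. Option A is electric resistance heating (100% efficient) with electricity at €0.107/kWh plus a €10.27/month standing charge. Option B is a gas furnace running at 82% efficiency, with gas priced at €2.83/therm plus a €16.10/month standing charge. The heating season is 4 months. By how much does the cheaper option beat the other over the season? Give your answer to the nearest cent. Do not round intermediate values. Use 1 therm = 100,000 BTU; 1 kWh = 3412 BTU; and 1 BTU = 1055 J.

€101.60

Heat load = 26200 MJ = 26,200,000,000 J / 1055 = 24,834,123 BTU
Gas: input = 24,834,123 / 0.82 = 30,285,516 BTU = 302.9 therm → 302.9 × €2.83 = €857.08; + 4 × €16.10 standing = €921.48
Electric: 24,834,123 BTU / 3412 = 7,278 kWh → × €0.107 = €778.80; + 4 × €10.27 standing = €819.88
Difference = |€921.48 − €819.88| = €101.60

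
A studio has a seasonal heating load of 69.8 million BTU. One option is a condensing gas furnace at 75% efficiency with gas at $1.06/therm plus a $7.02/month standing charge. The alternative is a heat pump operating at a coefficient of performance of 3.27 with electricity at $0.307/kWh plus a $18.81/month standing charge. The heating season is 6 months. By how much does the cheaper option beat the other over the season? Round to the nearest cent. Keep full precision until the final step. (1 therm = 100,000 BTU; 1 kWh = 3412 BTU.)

Heat load = 69.8 × 10⁶ BTU = 69,800,000 BTU
Gas: input = 69,800,000 / 0.75 = 93,066,667 BTU = 930.7 therm → 930.7 × $1.06 = $986.51; + 6 × $7.02 standing = $1,028.63
Heat pump: 69,800,000 BTU / 3412 = 20,460 kWh heat; / 3.27 = 6,256 kWh in → × $0.307 = $1,920.60; + 6 × $18.81 standing = $2,033.46
Difference = |$1,028.63 − $2,033.46| = $1,004.83

$1004.83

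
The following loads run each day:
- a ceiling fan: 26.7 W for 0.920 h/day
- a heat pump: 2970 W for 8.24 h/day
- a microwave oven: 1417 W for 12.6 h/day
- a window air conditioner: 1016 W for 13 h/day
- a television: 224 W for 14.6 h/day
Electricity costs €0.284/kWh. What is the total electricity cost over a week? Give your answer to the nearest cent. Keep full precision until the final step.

€116.95

ceiling fan: 26.7 W × 0.920 h × 7 d = 172 Wh = 0.1719 kWh
heat pump: 2970 W × 8.24 h × 7 d = 171,310 Wh = 171.3 kWh
microwave oven: 1417 W × 12.6 h × 7 d = 124,979 Wh = 125 kWh
window air conditioner: 1016 W × 13 h × 7 d = 92,456 Wh = 92.46 kWh
television: 224 W × 14.6 h × 7 d = 22,893 Wh = 22.89 kWh
Total energy = 0.1719 + 171.3 + 125 + 92.46 + 22.89 = 411.8 kWh
Cost = 411.8 kWh × €0.284 = €116.95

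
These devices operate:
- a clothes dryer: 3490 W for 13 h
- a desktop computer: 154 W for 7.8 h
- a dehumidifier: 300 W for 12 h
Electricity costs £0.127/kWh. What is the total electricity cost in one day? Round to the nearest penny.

£6.37

clothes dryer: 3490 W × 13 h = 45,370 Wh = 45.37 kWh
desktop computer: 154 W × 7.8 h = 1,201 Wh = 1.201 kWh
dehumidifier: 300 W × 12 h = 3,600 Wh = 3.6 kWh
Total energy = 45.37 + 1.201 + 3.6 = 50.17 kWh
Cost = 50.17 kWh × £0.127 = £6.37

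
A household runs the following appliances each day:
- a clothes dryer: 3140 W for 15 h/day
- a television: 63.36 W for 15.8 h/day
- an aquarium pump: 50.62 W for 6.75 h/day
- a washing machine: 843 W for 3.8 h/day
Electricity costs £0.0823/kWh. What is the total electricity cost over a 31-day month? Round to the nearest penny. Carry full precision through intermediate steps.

£131.76

clothes dryer: 3140 W × 15 h × 31 d = 1,460,100 Wh = 1,460 kWh
television: 63.36 W × 15.8 h × 31 d = 31,034 Wh = 31.03 kWh
aquarium pump: 50.62 W × 6.75 h × 31 d = 10,592 Wh = 10.59 kWh
washing machine: 843 W × 3.8 h × 31 d = 99,305 Wh = 99.31 kWh
Total energy = 1,460 + 31.03 + 10.59 + 99.31 = 1,601 kWh
Cost = 1,601 kWh × £0.0823 = £131.76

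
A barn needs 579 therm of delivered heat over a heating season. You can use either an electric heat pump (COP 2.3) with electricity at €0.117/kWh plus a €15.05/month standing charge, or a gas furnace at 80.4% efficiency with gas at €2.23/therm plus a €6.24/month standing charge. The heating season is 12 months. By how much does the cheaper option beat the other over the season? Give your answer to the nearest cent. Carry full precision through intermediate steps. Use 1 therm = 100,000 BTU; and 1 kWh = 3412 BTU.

Heat load = 579 therm × 100,000 = 57,900,000 BTU
Gas: input = 57,900,000 / 0.804 = 72,014,925 BTU = 720.1 therm → 720.1 × €2.23 = €1,605.93; + 12 × €6.24 standing = €1,680.81
Heat pump: 57,900,000 BTU / 3412 = 16,970 kWh heat; / 2.3 = 7,378 kWh in → × €0.117 = €863.23; + 12 × €15.05 standing = €1,043.83
Difference = |€1,680.81 − €1,043.83| = €636.98

€636.98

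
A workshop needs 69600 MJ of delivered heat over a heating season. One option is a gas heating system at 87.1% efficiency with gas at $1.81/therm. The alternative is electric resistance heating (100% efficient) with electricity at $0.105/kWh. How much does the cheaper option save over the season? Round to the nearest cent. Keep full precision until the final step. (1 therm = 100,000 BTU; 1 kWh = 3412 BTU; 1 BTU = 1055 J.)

$659.26

Heat load = 69600 MJ = 69,600,000,000 J / 1055 = 65,971,564 BTU
Gas: input = 65,971,564 / 0.871 = 75,742,324 BTU = 757.4 therm → 757.4 × $1.81 = $1,370.94
Electric: 65,971,564 BTU / 3412 = 19,340 kWh → × $0.105 = $2,030.19
Difference = |$1,370.94 − $2,030.19| = $659.26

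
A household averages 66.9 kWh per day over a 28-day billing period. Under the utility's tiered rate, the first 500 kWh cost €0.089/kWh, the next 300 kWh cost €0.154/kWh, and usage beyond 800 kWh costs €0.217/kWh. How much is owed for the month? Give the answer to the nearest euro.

€324

Usage = 66.9 kWh/day × 28 days = 1873.2 kWh
First 500 kWh × €0.089 = €44.50
Next 300 kWh × €0.154 = €46.20
Remaining 1073.2 kWh × €0.217 = €232.88
Total = €323.58 ≈ €324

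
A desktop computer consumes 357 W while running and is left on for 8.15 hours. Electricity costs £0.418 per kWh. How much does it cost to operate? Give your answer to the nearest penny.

£1.22

Energy = 357 W × 8.15 h = 2,910 Wh = 2.91 kWh
Cost = 2.91 kWh × £0.418/kWh = £1.22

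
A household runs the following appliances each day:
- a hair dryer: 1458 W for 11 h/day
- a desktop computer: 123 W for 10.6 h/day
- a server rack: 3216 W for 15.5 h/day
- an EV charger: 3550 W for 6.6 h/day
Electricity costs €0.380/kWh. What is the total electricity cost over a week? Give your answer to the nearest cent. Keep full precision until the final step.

€241.05

hair dryer: 1458 W × 11 h × 7 d = 112,266 Wh = 112.3 kWh
desktop computer: 123 W × 10.6 h × 7 d = 9,127 Wh = 9.127 kWh
server rack: 3216 W × 15.5 h × 7 d = 348,936 Wh = 348.9 kWh
EV charger: 3550 W × 6.6 h × 7 d = 164,010 Wh = 164 kWh
Total energy = 112.3 + 9.127 + 348.9 + 164 = 634.3 kWh
Cost = 634.3 kWh × €0.380 = €241.05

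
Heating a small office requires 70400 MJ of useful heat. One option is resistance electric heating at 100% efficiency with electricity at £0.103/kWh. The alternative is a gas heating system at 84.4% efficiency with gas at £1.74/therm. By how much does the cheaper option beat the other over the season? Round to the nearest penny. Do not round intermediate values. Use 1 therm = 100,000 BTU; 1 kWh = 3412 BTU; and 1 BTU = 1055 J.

Heat load = 70400 MJ = 70,400,000,000 J / 1055 = 66,729,858 BTU
Gas: input = 66,729,858 / 0.844 = 79,063,813 BTU = 790.6 therm → 790.6 × £1.74 = £1,375.71
Electric: 66,729,858 BTU / 3412 = 19,560 kWh → × £0.103 = £2,014.41
Difference = |£1,375.71 − £2,014.41| = £638.70

£638.70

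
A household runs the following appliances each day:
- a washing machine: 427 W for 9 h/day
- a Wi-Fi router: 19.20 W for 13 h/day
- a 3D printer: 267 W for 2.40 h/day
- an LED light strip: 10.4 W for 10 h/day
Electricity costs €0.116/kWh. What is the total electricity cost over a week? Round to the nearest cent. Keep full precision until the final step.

€3.93

washing machine: 427 W × 9 h × 7 d = 26,901 Wh = 26.9 kWh
Wi-Fi router: 19.20 W × 13 h × 7 d = 1,747 Wh = 1.747 kWh
3D printer: 267 W × 2.40 h × 7 d = 4,486 Wh = 4.486 kWh
LED light strip: 10.4 W × 10 h × 7 d = 728 Wh = 0.728 kWh
Total energy = 26.9 + 1.747 + 4.486 + 0.728 = 33.86 kWh
Cost = 33.86 kWh × €0.116 = €3.93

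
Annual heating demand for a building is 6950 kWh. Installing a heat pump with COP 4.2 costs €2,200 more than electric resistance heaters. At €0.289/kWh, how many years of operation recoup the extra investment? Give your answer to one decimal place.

1.4 years

Resistance: 6950 kWh × €0.289 = €2,008.55/yr
Heat pump: 6950 / 4.2 = 1655 kWh in → × €0.289 = €478.23/yr
Annual savings = €1,530.32
Payback = €2,200 / €1,530.32 = 1.44 years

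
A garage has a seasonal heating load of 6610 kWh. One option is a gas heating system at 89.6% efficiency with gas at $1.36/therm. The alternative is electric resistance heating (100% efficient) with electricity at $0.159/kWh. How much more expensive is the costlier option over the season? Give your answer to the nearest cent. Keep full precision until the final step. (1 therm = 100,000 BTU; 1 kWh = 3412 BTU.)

$708.66

Heat load = 6610 kWh × 3412 = 22,553,320 BTU
Gas: input = 22,553,320 / 0.896 = 25,171,116 BTU = 251.7 therm → 251.7 × $1.36 = $342.33
Electric: 22,553,320 BTU / 3412 = 6,610 kWh → × $0.159 = $1,050.99
Difference = |$342.33 − $1,050.99| = $708.66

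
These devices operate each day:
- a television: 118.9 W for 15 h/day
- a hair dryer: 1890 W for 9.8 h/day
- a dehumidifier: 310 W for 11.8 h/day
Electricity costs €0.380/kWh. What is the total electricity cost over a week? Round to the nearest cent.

€63.74

television: 118.9 W × 15 h × 7 d = 12,484 Wh = 12.48 kWh
hair dryer: 1890 W × 9.8 h × 7 d = 129,654 Wh = 129.7 kWh
dehumidifier: 310 W × 11.8 h × 7 d = 25,606 Wh = 25.61 kWh
Total energy = 12.48 + 129.7 + 25.61 = 167.7 kWh
Cost = 167.7 kWh × €0.380 = €63.74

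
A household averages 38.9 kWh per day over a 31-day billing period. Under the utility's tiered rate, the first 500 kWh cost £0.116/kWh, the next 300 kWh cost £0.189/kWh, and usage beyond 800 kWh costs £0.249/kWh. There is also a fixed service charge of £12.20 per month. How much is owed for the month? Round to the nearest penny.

Usage = 38.9 kWh/day × 31 days = 1205.9 kWh
First 500 kWh × £0.116 = £58.00
Next 300 kWh × £0.189 = £56.70
Remaining 405.9 kWh × £0.249 = £101.07
Energy charge = £215.77; + service £12.20 = £227.97

£227.97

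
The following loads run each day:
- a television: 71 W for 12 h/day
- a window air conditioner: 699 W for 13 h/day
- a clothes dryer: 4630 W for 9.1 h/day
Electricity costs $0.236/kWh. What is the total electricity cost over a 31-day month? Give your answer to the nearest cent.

television: 71 W × 12 h × 31 d = 26,412 Wh = 26.41 kWh
window air conditioner: 699 W × 13 h × 31 d = 281,697 Wh = 281.7 kWh
clothes dryer: 4630 W × 9.1 h × 31 d = 1,306,123 Wh = 1,306 kWh
Total energy = 26.41 + 281.7 + 1,306 = 1,614 kWh
Cost = 1,614 kWh × $0.236 = $380.96

$380.96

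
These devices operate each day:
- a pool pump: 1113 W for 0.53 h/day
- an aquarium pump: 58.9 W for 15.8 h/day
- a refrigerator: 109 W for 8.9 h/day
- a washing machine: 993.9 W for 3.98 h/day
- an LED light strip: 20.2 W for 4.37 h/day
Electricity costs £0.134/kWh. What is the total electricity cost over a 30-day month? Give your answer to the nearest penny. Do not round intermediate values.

pool pump: 1113 W × 0.53 h × 30 d = 17,697 Wh = 17.7 kWh
aquarium pump: 58.9 W × 15.8 h × 30 d = 27,919 Wh = 27.92 kWh
refrigerator: 109 W × 8.9 h × 30 d = 29,103 Wh = 29.1 kWh
washing machine: 993.9 W × 3.98 h × 30 d = 118,672 Wh = 118.7 kWh
LED light strip: 20.2 W × 4.37 h × 30 d = 2,648 Wh = 2.648 kWh
Total energy = 17.7 + 27.92 + 29.1 + 118.7 + 2.648 = 196 kWh
Cost = 196 kWh × £0.134 = £26.27

£26.27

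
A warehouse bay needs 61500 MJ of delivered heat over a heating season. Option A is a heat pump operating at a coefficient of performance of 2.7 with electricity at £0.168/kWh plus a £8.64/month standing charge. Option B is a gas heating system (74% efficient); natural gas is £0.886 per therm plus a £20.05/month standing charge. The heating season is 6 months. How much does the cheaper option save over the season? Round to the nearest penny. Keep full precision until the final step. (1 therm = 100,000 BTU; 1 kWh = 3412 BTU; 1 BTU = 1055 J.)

£296.65

Heat load = 61500 MJ = 61,500,000,000 J / 1055 = 58,293,839 BTU
Gas: input = 58,293,839 / 0.74 = 78,775,458 BTU = 787.8 therm → 787.8 × £0.886 = £697.95; + 6 × £20.05 standing = £818.25
Heat pump: 58,293,839 BTU / 3412 = 17,080 kWh heat; / 2.7 = 6,328 kWh in → × £0.168 = £1,063.06; + 6 × £8.64 standing = £1,114.90
Difference = |£818.25 − £1,114.90| = £296.65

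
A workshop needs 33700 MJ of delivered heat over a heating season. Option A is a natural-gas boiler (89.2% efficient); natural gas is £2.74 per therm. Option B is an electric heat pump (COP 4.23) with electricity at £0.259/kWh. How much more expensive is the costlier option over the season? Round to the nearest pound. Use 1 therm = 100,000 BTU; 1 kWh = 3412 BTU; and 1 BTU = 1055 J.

Heat load = 33700 MJ = 33,700,000,000 J / 1055 = 31,943,128 BTU
Gas: input = 31,943,128 / 0.892 = 35,810,682 BTU = 358.1 therm → 358.1 × £2.74 = £981.21
Heat pump: 31,943,128 BTU / 3412 = 9,362 kWh heat; / 4.23 = 2,213 kWh in → × £0.259 = £573.23
Difference = |£981.21 − £573.23| = £407.98 ≈ £408

£408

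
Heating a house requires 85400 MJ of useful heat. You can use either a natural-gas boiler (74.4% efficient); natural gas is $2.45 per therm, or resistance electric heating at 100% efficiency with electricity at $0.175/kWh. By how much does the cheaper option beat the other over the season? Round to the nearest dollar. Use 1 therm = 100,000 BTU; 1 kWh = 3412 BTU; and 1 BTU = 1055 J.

Heat load = 85400 MJ = 85,400,000,000 J / 1055 = 80,947,867 BTU
Gas: input = 80,947,867 / 0.744 = 108,800,897 BTU = 1,088 therm → 1,088 × $2.45 = $2,665.62
Electric: 80,947,867 BTU / 3412 = 23,720 kWh → × $0.175 = $4,151.78
Difference = |$2,665.62 − $4,151.78| = $1,486.16 ≈ $1486

$1486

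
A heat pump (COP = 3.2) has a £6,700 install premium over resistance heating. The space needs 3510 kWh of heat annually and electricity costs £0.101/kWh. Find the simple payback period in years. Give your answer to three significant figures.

Resistance: 3510 kWh × £0.101 = £354.51/yr
Heat pump: 3510 / 3.2 = 1097 kWh in → × £0.101 = £110.78/yr
Annual savings = £243.73
Payback = £6,700 / £243.73 = 27.5 years

27.5 years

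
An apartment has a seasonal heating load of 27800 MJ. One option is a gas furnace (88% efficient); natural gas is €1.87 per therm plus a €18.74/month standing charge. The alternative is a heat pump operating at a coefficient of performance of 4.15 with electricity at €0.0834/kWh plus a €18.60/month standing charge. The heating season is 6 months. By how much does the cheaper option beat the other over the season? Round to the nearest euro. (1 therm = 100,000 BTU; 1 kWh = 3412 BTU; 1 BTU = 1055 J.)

€406

Heat load = 27800 MJ = 27,800,000,000 J / 1055 = 26,350,711 BTU
Gas: input = 26,350,711 / 0.88 = 29,943,990 BTU = 299.4 therm → 299.4 × €1.87 = €559.95; + 6 × €18.74 standing = €672.39
Heat pump: 26,350,711 BTU / 3412 = 7,723 kWh heat; / 4.15 = 1,861 kWh in → × €0.0834 = €155.20; + 6 × €18.60 standing = €266.80
Difference = |€672.39 − €266.80| = €405.59 ≈ €406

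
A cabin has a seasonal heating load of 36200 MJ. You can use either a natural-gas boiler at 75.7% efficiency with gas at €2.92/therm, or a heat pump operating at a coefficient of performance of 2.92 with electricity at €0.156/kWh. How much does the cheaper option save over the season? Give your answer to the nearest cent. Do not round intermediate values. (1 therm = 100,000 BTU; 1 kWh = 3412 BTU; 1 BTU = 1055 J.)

€786.29

Heat load = 36200 MJ = 36,200,000,000 J / 1055 = 34,312,796 BTU
Gas: input = 34,312,796 / 0.757 = 45,327,340 BTU = 453.3 therm → 453.3 × €2.92 = €1,323.56
Heat pump: 34,312,796 BTU / 3412 = 10,060 kWh heat; / 2.92 = 3,444 kWh in → × €0.156 = €537.27
Difference = |€1,323.56 − €537.27| = €786.29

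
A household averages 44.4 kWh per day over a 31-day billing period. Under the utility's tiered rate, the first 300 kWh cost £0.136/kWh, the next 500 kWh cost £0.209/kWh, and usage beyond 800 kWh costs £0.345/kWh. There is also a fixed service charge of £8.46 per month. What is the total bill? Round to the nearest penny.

£352.62

Usage = 44.4 kWh/day × 31 days = 1376.4 kWh
First 300 kWh × £0.136 = £40.80
Next 500 kWh × £0.209 = £104.50
Remaining 576.4 kWh × £0.345 = £198.86
Energy charge = £344.16; + service £8.46 = £352.62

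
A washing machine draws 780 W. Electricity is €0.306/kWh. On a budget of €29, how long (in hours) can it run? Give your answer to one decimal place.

121.5 h

Energy budget = €29 / €0.306 per kWh = 94.77 kWh = 94,771 Wh
Runtime = 94,771 Wh / 780 W = 121.5 h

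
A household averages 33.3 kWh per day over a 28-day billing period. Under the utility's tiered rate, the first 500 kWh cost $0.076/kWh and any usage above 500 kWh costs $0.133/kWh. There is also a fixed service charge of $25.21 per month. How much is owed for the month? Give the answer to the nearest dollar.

Usage = 33.3 kWh/day × 28 days = 932.4 kWh
First 500 kWh × $0.076 = $38.00
Remaining 432.4 kWh × $0.133 = $57.51
Energy charge = $95.51; + service $25.21 = $120.72 ≈ $121

$121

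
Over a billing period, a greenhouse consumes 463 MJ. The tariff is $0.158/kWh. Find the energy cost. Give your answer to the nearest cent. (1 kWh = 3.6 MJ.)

$20.32

463 MJ × (0.27778 kWh/MJ) = 128.6 kWh
Cost = 128.6 kWh × $0.158/kWh = $20.32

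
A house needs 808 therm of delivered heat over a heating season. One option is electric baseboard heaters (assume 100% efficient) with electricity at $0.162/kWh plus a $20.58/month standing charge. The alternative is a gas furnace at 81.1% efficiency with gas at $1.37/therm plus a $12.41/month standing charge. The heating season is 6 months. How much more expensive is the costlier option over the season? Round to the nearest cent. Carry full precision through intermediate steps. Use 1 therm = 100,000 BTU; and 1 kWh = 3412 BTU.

$2520.43

Heat load = 808 therm × 100,000 = 80,800,000 BTU
Gas: input = 80,800,000 / 0.811 = 99,630,086 BTU = 996.3 therm → 996.3 × $1.37 = $1,364.93; + 6 × $12.41 standing = $1,439.39
Electric: 80,800,000 BTU / 3412 = 23,680 kWh → × $0.162 = $3,836.34; + 6 × $20.58 standing = $3,959.82
Difference = |$1,439.39 − $3,959.82| = $2,520.43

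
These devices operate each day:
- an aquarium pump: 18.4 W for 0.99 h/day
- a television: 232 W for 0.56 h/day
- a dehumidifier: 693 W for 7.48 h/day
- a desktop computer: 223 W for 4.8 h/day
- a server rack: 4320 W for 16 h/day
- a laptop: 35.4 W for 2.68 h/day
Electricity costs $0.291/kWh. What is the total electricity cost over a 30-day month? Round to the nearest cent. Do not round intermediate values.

$660.14

aquarium pump: 18.4 W × 0.99 h × 30 d = 546 Wh = 0.5465 kWh
television: 232 W × 0.56 h × 30 d = 3,898 Wh = 3.898 kWh
dehumidifier: 693 W × 7.48 h × 30 d = 155,509 Wh = 155.5 kWh
desktop computer: 223 W × 4.8 h × 30 d = 32,112 Wh = 32.11 kWh
server rack: 4320 W × 16 h × 30 d = 2,073,600 Wh = 2,074 kWh
laptop: 35.4 W × 2.68 h × 30 d = 2,846 Wh = 2.846 kWh
Total energy = 0.5465 + 3.898 + 155.5 + 32.11 + 2,074 + 2.846 = 2,269 kWh
Cost = 2,269 kWh × $0.291 = $660.14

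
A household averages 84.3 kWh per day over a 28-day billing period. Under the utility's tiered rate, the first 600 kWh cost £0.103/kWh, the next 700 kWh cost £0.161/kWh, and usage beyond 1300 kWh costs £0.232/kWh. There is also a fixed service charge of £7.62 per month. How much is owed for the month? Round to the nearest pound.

Usage = 84.3 kWh/day × 28 days = 2360.4 kWh
First 600 kWh × £0.103 = £61.80
Next 700 kWh × £0.161 = £112.70
Remaining 1060.4 kWh × £0.232 = £246.01
Energy charge = £420.51; + service £7.62 = £428.13 ≈ £428

£428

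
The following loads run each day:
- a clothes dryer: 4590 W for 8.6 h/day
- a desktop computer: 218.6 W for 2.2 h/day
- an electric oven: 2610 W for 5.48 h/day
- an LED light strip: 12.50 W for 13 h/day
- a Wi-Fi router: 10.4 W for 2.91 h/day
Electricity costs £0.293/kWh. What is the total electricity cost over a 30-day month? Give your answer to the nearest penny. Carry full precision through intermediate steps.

clothes dryer: 4590 W × 8.6 h × 30 d = 1,184,220 Wh = 1,184 kWh
desktop computer: 218.6 W × 2.2 h × 30 d = 14,428 Wh = 14.43 kWh
electric oven: 2610 W × 5.48 h × 30 d = 429,084 Wh = 429.1 kWh
LED light strip: 12.50 W × 13 h × 30 d = 4,875 Wh = 4.875 kWh
Wi-Fi router: 10.4 W × 2.91 h × 30 d = 908 Wh = 0.9079 kWh
Total energy = 1,184 + 14.43 + 429.1 + 4.875 + 0.9079 = 1,634 kWh
Cost = 1,634 kWh × £0.293 = £478.62

£478.62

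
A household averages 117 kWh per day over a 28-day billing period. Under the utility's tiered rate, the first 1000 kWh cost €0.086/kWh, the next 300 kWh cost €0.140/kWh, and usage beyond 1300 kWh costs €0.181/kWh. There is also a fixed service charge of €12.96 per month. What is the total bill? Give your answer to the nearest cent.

Usage = 117 kWh/day × 28 days = 3276 kWh
First 1000 kWh × €0.086 = €86.00
Next 300 kWh × €0.140 = €42.00
Remaining 1976 kWh × €0.181 = €357.66
Energy charge = €485.66; + service €12.96 = €498.62

€498.62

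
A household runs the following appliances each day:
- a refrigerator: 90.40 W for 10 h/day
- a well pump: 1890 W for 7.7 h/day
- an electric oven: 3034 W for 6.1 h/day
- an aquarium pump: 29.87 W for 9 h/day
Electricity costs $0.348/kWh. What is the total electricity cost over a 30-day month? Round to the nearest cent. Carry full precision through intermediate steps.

refrigerator: 90.40 W × 10 h × 30 d = 27,120 Wh = 27.12 kWh
well pump: 1890 W × 7.7 h × 30 d = 436,590 Wh = 436.6 kWh
electric oven: 3034 W × 6.1 h × 30 d = 555,222 Wh = 555.2 kWh
aquarium pump: 29.87 W × 9 h × 30 d = 8,065 Wh = 8.065 kWh
Total energy = 27.12 + 436.6 + 555.2 + 8.065 = 1,027 kWh
Cost = 1,027 kWh × $0.348 = $357.39

$357.39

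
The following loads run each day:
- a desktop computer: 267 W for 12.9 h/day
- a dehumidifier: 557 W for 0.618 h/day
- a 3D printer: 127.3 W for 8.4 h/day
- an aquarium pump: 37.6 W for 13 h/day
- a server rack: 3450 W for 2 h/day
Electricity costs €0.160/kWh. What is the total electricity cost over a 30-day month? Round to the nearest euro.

desktop computer: 267 W × 12.9 h × 30 d = 103,329 Wh = 103.3 kWh
dehumidifier: 557 W × 0.618 h × 30 d = 10,327 Wh = 10.33 kWh
3D printer: 127.3 W × 8.4 h × 30 d = 32,080 Wh = 32.08 kWh
aquarium pump: 37.6 W × 13 h × 30 d = 14,664 Wh = 14.66 kWh
server rack: 3450 W × 2 h × 30 d = 207,000 Wh = 207 kWh
Total energy = 103.3 + 10.33 + 32.08 + 14.66 + 207 = 367.4 kWh
Cost = 367.4 kWh × €0.160 = €58.78 ≈ €59

€59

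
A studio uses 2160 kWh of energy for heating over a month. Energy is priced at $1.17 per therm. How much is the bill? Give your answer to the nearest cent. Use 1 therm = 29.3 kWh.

2160 kWh × (0.03413 therm/kWh) = 73.72 therm
Cost = 73.72 therm × $1.17/therm = $86.25

$86.25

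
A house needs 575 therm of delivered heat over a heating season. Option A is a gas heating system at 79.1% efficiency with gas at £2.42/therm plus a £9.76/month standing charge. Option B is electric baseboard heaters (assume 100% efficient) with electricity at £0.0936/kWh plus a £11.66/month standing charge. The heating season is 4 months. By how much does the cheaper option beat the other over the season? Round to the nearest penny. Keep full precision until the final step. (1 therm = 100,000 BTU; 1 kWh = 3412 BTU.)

£174.19

Heat load = 575 therm × 100,000 = 57,500,000 BTU
Gas: input = 57,500,000 / 0.791 = 72,692,794 BTU = 726.9 therm → 726.9 × £2.42 = £1,759.17; + 4 × £9.76 standing = £1,798.21
Electric: 57,500,000 BTU / 3412 = 16,850 kWh → × £0.0936 = £1,577.37; + 4 × £11.66 standing = £1,624.01
Difference = |£1,798.21 − £1,624.01| = £174.19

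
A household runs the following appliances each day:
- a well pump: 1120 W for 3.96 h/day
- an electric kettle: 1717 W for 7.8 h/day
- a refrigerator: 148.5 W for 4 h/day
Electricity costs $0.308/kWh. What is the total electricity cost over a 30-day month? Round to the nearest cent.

$170.22

well pump: 1120 W × 3.96 h × 30 d = 133,056 Wh = 133.1 kWh
electric kettle: 1717 W × 7.8 h × 30 d = 401,778 Wh = 401.8 kWh
refrigerator: 148.5 W × 4 h × 30 d = 17,820 Wh = 17.82 kWh
Total energy = 133.1 + 401.8 + 17.82 = 552.7 kWh
Cost = 552.7 kWh × $0.308 = $170.22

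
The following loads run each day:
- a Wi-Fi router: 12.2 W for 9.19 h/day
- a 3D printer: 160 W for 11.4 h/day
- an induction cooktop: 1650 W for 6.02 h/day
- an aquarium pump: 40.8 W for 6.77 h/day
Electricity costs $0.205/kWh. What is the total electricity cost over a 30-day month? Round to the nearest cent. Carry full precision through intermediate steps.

Wi-Fi router: 12.2 W × 9.19 h × 30 d = 3,364 Wh = 3.364 kWh
3D printer: 160 W × 11.4 h × 30 d = 54,720 Wh = 54.72 kWh
induction cooktop: 1650 W × 6.02 h × 30 d = 297,990 Wh = 298 kWh
aquarium pump: 40.8 W × 6.77 h × 30 d = 8,286 Wh = 8.286 kWh
Total energy = 3.364 + 54.72 + 298 + 8.286 = 364.4 kWh
Cost = 364.4 kWh × $0.205 = $74.69

$74.69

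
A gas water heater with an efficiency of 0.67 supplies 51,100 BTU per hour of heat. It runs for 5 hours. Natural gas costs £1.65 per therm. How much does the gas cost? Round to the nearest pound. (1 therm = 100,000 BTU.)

£6

Heat delivered = 51,100 BTU/h × 5 h = 255,500 BTU
Gas input = 255,500 / 0.67 = 381,343 BTU
= 381,343 / 100,000 = 3.813 therm
Cost = 3.813 × £1.65/therm = £6.29 ≈ £6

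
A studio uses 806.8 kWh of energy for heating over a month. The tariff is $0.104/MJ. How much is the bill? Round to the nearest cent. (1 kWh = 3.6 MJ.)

$302.07

806.8 kWh × (3.6 MJ/kWh) = 2,904 MJ
Cost = 2,904 MJ × $0.104/MJ = $302.07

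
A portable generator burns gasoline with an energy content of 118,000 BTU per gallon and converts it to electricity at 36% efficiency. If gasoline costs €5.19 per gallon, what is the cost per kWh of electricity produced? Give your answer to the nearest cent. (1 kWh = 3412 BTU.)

Electrical output per gallon = 118,000 BTU × 0.36 / 3412 BTU/kWh = 12.45 kWh
Cost per kWh = €5.19 / 12.45 kWh = €0.417

€0.42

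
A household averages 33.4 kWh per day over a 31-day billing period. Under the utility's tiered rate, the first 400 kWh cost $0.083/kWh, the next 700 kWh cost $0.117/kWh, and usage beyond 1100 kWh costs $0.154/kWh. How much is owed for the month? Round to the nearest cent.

$107.54

Usage = 33.4 kWh/day × 31 days = 1035.4 kWh
First 400 kWh × $0.083 = $33.20
Next 635.4 kWh × $0.117 = $74.34
Remaining tier: 0 kWh (not reached)
Total = $107.54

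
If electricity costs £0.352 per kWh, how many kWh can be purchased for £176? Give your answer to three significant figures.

£176 / £0.352 per kWh = 500 kWh

500 kWh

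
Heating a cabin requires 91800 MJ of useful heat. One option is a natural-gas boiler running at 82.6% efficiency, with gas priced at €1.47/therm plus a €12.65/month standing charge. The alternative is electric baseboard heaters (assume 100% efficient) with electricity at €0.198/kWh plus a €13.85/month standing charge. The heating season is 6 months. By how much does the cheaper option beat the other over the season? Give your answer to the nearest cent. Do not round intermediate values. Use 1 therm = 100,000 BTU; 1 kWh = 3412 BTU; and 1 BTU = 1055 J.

Heat load = 91800 MJ = 91,800,000,000 J / 1055 = 87,014,218 BTU
Gas: input = 87,014,218 / 0.826 = 105,344,090 BTU = 1,053 therm → 1,053 × €1.47 = €1,548.56; + 6 × €12.65 standing = €1,624.46
Electric: 87,014,218 BTU / 3412 = 25,500 kWh → × €0.198 = €5,049.48; + 6 × €13.85 standing = €5,132.58
Difference = |€1,624.46 − €5,132.58| = €3,508.12

€3508.12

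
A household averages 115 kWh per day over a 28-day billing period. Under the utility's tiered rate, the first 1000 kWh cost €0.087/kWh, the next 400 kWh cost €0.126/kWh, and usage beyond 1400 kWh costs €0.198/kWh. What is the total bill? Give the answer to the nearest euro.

Usage = 115 kWh/day × 28 days = 3220 kWh
First 1000 kWh × €0.087 = €87.00
Next 400 kWh × €0.126 = €50.40
Remaining 1820 kWh × €0.198 = €360.36
Total = €497.76 ≈ €498

€498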